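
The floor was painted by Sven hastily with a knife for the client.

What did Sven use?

a knife

'with a knife' marks the instrument of the painting event.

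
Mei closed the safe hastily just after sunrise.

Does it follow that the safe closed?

yes

'Mei closed the safe' is the causative; it entails the inchoative 'the safe closed'.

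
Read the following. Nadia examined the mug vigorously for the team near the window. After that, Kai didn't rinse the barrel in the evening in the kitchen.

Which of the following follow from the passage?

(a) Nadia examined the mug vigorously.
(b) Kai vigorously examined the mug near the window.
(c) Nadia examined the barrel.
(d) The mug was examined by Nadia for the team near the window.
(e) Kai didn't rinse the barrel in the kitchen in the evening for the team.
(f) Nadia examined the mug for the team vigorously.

(a) Entailed — every conjunct here is already in the original examining event.
(b) Not entailed — the passage has Nadia examining the mug, not Kai.
(c) Not entailed — Nadia examined the mug, not the barrel; the barrel belongs to the rinsing event.
(d) Entailed — every conjunct here is already in the original examining event.
(e) Entailed — under negation, adding a further restriction is entailed: if no such rinsing event occurred, none occurred for the team either.
(f) Entailed — this follows by dropping conjuncts from the examining event's description.

(a), (d), (e), (f)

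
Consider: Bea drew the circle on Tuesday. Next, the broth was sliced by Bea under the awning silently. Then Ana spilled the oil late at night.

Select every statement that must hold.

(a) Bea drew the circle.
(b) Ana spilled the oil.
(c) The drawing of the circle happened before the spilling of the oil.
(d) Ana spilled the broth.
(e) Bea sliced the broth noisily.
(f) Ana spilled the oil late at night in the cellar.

(a) Entailed — the original entails any weakening of itself; this just drops 'on Tuesday'.
(b) Entailed — this follows by dropping conjuncts from the spilling event's description.
(c) Entailed — the narrative places the drawing before the spilling.
(d) Not entailed — Ana spilled the oil, not the broth; the broth belongs to the slicing event.
(e) Not entailed — 'noisily' adds a manner not in (and inconsistent with) the original.
(f) Not entailed — 'in the cellar' adds information not in the original event.

(a), (b), (c)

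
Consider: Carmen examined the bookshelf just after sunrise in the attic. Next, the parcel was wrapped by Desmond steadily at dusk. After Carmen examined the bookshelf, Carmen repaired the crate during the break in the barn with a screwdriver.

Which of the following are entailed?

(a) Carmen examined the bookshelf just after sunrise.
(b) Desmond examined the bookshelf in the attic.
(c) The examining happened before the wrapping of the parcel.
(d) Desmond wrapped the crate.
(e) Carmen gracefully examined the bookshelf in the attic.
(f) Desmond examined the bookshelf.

(a) Entailed — the original entails any weakening of itself; this just drops 'in the attic'.
(b) Not entailed — the passage has Carmen examining the bookshelf, not Desmond.
(c) Entailed — the narrative places the examining before the wrapping.
(d) Not entailed — Desmond wrapped the parcel, not the crate; the crate belongs to the repairing event.
(e) Not entailed — 'gracefully' adds information not in the original event.
(f) Not entailed — the passage has Carmen examining the bookshelf, not Desmond.

(a), (c)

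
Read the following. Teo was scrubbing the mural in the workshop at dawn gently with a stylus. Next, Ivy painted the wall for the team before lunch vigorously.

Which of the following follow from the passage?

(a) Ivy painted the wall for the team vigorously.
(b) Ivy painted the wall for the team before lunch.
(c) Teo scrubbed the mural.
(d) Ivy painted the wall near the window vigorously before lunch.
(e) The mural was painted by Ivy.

(a) Entailed — dropping 'before lunch' leaves a sub-description the original still satisfies.
(b) Entailed — every conjunct here is already in the original painting event.
(c) Entailed — 'scrub' is an activity; 'was scrubbing' entails that some scrubbing happened, so 'scrubbed' holds.
(d) Not entailed — 'near the window' adds information not in the original event.
(e) Not entailed — Ivy painted the wall, not the mural; the mural belongs to the scrubbing event.

(a), (b), (c)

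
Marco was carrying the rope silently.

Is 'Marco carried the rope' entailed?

'carry' is atelic; if Marco was carrying the rope, then Marco carried the rope (for some time).

yes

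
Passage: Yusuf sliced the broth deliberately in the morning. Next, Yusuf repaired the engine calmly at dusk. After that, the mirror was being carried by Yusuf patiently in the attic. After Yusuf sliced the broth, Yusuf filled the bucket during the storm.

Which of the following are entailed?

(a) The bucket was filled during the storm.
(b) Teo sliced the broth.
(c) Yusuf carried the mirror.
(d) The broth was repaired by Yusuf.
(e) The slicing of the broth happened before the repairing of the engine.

(a), (c), (e)

(a) Entailed — every conjunct here is already in the original filling event.
(b) Not entailed — the passage has Yusuf slicing the broth, not Teo.
(c) Entailed — 'carry' is an activity; 'was carrying' entails that some carrying happened, so 'carried' holds.
(d) Not entailed — Yusuf repaired the engine, not the broth; the broth belongs to the slicing event.
(e) Entailed — the narrative places the slicing before the repairing.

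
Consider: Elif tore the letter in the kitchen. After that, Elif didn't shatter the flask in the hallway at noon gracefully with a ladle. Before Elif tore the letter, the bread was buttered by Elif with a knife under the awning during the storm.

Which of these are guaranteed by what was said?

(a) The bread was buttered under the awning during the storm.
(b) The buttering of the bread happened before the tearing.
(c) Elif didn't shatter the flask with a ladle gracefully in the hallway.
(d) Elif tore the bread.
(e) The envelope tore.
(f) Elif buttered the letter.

(a) Entailed — every conjunct here is already in the original buttering event.
(b) Entailed — the narrative places the buttering before the tearing.
(c) Not entailed — dropping 'at noon' under negation is not valid — the original leaves open that Elif shattered the flask some other way.
(d) Not entailed — Elif tore the letter, not the bread; the bread belongs to the buttering event.
(e) Not entailed — the letter is what tore, not the envelope.
(f) Not entailed — Elif buttered the bread, not the letter; the letter belongs to the tearing event.

(a), (b)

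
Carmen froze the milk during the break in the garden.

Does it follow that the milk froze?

yes

'Carmen froze the milk' is the causative; it entails the inchoative 'the milk froze'.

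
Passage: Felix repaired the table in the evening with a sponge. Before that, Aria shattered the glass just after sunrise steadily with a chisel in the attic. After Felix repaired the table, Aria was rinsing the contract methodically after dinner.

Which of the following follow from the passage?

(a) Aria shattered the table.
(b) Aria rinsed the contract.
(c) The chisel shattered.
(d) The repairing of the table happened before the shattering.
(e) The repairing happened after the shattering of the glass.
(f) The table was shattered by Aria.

(b), (e)

(a) Not entailed — Aria shattered the glass, not the table; the table belongs to the repairing event.
(b) Entailed — 'rinse' is an activity; 'was rinsing' entails that some rinsing happened, so 'rinsed' holds.
(c) Not entailed — the glass is what shattered, not the chisel.
(d) Not entailed — the narrative places the shattering before the repairing, not after.
(e) Entailed — the narrative places the shattering before the repairing.
(f) Not entailed — Aria shattered the glass, not the table; the table belongs to the repairing event.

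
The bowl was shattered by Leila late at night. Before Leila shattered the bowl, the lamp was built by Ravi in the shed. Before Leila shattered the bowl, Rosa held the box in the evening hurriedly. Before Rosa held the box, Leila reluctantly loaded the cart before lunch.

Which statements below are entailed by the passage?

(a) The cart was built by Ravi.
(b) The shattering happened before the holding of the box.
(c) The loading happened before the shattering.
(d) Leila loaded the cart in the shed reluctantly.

(a) Not entailed — Ravi built the lamp, not the cart; the cart belongs to the loading event.
(b) Not entailed — the narrative places the holding before the shattering, not after.
(c) Entailed — the narrative places the loading before the shattering.
(d) Not entailed — 'in the shed' adds information not in the original event.

(c)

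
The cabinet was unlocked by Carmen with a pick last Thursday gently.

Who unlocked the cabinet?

Carmen

'Carmen' marks the agent of the unlocking event.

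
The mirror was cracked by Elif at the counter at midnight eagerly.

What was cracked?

'the mirror' marks the patient of the cracking event.

the mirror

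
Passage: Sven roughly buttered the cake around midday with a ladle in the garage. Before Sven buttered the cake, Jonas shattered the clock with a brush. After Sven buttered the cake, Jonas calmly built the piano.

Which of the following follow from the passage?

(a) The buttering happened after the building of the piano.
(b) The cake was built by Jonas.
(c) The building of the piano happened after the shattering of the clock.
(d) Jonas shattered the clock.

(a) Not entailed — the narrative places the buttering before the building, not after.
(b) Not entailed — Jonas built the piano, not the cake; the cake belongs to the buttering event.
(c) Entailed — the narrative places the shattering before the building.
(d) Entailed — the original entails any weakening of itself; this just drops 'with a brush'.

(c), (d)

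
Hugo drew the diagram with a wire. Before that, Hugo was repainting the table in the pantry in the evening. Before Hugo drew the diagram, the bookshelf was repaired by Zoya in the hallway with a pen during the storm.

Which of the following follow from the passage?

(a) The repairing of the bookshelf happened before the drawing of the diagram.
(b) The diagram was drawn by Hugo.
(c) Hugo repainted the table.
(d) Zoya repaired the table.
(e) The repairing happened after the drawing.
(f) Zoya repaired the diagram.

(a), (b)

(a) Entailed — the narrative places the repairing before the drawing.
(b) Entailed — every conjunct here is already in the original drawing event.
(c) Not entailed — 'was repainting' is progressive on an accomplishment; it does not entail the completed 'repainted'.
(d) Not entailed — Zoya repaired the bookshelf, not the table; the table belongs to the repainting event.
(e) Not entailed — the narrative places the repairing before the drawing, not after.
(f) Not entailed — Zoya repaired the bookshelf, not the diagram; the diagram belongs to the drawing event.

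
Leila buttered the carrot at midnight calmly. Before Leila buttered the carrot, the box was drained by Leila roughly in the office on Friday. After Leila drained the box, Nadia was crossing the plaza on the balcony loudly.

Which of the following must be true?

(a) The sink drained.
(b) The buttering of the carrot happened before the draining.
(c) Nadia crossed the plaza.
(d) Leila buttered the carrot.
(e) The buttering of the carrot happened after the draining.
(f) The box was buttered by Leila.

(a) Not entailed — the box is what drained, not the sink.
(b) Not entailed — the narrative places the draining before the buttering, not after.
(c) Not entailed — 'was crossing' is progressive on an accomplishment; it does not entail the completed 'crossed'.
(d) Entailed — every conjunct here is already in the original buttering event.
(e) Entailed — the narrative places the draining before the buttering.
(f) Not entailed — Leila buttered the carrot, not the box; the box belongs to the draining event.

(d), (e)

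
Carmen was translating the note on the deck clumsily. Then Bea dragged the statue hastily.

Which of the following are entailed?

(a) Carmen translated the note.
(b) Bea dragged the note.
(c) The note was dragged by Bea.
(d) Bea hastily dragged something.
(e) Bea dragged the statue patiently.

(d)

(a) Not entailed — 'was translating' is progressive on an accomplishment; it does not entail the completed 'translated'.
(b) Not entailed — Bea dragged the statue, not the note; the note belongs to the translating event.
(c) Not entailed — Bea dragged the statue, not the note; the note belongs to the translating event.
(d) Entailed — generalizing the patient leaves a sub-description the original still satisfies.
(e) Not entailed — 'patiently' adds a manner not in (and inconsistent with) the original.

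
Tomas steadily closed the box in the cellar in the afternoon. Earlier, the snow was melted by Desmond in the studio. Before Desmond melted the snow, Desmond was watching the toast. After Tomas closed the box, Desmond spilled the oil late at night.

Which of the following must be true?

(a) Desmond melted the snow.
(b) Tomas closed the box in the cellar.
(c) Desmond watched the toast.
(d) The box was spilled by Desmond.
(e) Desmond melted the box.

(a), (b), (c)

(a) Entailed — this follows by dropping conjuncts from the melting event's description.
(b) Entailed — this follows by dropping conjuncts from the closing event's description.
(c) Entailed — 'watch' is an activity; 'was watching' entails that some watching happened, so 'watched' holds.
(d) Not entailed — Desmond spilled the oil, not the box; the box belongs to the closing event.
(e) Not entailed — Desmond melted the snow, not the box; the box belongs to the closing event.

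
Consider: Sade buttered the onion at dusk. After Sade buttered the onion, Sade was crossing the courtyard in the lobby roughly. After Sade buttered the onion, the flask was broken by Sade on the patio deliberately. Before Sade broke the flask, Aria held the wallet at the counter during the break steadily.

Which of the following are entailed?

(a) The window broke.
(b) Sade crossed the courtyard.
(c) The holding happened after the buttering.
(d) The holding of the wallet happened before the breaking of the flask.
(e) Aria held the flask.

(d)

(a) Not entailed — the flask is what broke, not the window.
(b) Not entailed — 'was crossing' is progressive on an accomplishment; it does not entail the completed 'crossed'.
(c) Not entailed — the narrative doesn't order the buttering relative to the holding.
(d) Entailed — the narrative places the holding before the breaking.
(e) Not entailed — Aria held the wallet, not the flask; the flask belongs to the breaking event.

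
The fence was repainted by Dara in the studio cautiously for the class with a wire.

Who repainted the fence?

'Dara' marks the agent of the repainting event.

Dara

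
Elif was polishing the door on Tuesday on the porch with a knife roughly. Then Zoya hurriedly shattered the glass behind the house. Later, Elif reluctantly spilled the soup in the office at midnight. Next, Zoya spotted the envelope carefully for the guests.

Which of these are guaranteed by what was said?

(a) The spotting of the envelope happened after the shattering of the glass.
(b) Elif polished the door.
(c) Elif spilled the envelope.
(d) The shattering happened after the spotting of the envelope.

(a) Entailed — the narrative places the shattering before the spotting.
(b) Entailed — 'polish' is an activity; 'was polishing' entails that some polishing happened, so 'polished' holds.
(c) Not entailed — Elif spilled the soup, not the envelope; the envelope belongs to the spotting event.
(d) Not entailed — the narrative places the shattering before the spotting, not after.

(a), (b)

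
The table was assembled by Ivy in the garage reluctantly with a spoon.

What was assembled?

the table

'the table' marks the patient of the assembling event.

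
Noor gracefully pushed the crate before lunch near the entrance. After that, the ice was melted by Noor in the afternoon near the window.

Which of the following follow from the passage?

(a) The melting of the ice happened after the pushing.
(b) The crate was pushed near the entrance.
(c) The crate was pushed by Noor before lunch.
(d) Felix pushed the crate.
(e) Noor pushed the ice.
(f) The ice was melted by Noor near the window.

(a) Entailed — the narrative places the pushing before the melting.
(b) Entailed — every conjunct here is already in the original pushing event.
(c) Entailed — the original entails any weakening of itself; this just drops 'near the entrance', 'gracefully'.
(d) Not entailed — the passage has Noor pushing the crate, not Felix.
(e) Not entailed — Noor pushed the crate, not the ice; the ice belongs to the melting event.
(f) Entailed — this follows by dropping conjuncts from the melting event's description.

(a), (b), (c), (f)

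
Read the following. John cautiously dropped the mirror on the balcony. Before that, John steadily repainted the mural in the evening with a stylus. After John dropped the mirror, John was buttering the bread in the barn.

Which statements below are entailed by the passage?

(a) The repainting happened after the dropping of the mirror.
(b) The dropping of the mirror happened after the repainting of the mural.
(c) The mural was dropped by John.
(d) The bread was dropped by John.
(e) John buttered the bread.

(b)

(a) Not entailed — the narrative places the repainting before the dropping, not after.
(b) Entailed — the narrative places the repainting before the dropping.
(c) Not entailed — John dropped the mirror, not the mural; the mural belongs to the repainting event.
(d) Not entailed — John dropped the mirror, not the bread; the bread belongs to the buttering event.
(e) Not entailed — 'was buttering' is progressive on an accomplishment; it does not entail the completed 'buttered'.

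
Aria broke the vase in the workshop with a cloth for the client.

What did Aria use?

a cloth

'with a cloth' marks the instrument of the breaking event.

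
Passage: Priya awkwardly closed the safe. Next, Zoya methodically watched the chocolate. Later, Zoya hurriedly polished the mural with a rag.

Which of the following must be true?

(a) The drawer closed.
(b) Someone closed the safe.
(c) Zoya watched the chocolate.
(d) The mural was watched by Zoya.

(b), (c)

(a) Not entailed — the safe is what closed, not the drawer.
(b) Entailed — this follows by dropping conjuncts from the closing event's description.
(c) Entailed — every conjunct here is already in the original watching event.
(d) Not entailed — Zoya watched the chocolate, not the mural; the mural belongs to the polishing event.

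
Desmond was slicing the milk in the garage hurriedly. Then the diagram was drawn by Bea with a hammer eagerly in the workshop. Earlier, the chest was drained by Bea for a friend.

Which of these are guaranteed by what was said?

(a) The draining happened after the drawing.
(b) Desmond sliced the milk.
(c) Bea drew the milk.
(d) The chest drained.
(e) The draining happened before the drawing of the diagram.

(d), (e)

(a) Not entailed — the narrative places the draining before the drawing, not after.
(b) Not entailed — 'was slicing' is progressive on an accomplishment; it does not entail the completed 'sliced'.
(c) Not entailed — Bea drew the diagram, not the milk; the milk belongs to the slicing event.
(d) Entailed — 'Bea drained the chest' is causative; it entails the inchoative 'the chest drained'.
(e) Entailed — the narrative places the draining before the drawing.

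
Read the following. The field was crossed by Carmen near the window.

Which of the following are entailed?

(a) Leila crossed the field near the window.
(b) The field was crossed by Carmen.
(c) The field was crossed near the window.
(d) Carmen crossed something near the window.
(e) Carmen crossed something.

(b), (c), (d), (e)

(a) Not entailed — the passage has Carmen crossing the field, not Leila.
(b) Entailed — every conjunct here is already in the original crossing event.
(c) Entailed — this follows by dropping conjuncts from the crossing event's description.
(d) Entailed — the original entails any weakening of itself; this just generalizes the patient.
(e) Entailed — the original entails any weakening of itself; this just drops 'near the window' and generalizes the patient.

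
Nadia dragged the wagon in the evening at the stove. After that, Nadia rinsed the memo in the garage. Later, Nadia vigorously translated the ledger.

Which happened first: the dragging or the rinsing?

The connectives place the dragging before the rinsing.

the dragging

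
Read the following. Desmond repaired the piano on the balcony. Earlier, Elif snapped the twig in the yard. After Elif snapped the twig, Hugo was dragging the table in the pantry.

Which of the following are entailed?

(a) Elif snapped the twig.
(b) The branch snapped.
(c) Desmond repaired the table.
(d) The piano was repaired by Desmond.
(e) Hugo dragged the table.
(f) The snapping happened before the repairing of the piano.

(a) Entailed — the original entails any weakening of itself; this just drops 'in the yard'.
(b) Not entailed — the twig is what snapped, not the branch.
(c) Not entailed — Desmond repaired the piano, not the table; the table belongs to the dragging event.
(d) Entailed — dropping 'on the balcony' leaves a sub-description the original still satisfies.
(e) Entailed — 'drag' is an activity; 'was dragging' entails that some dragging happened, so 'dragged' holds.
(f) Entailed — the narrative places the snapping before the repairing.

(a), (d), (e), (f)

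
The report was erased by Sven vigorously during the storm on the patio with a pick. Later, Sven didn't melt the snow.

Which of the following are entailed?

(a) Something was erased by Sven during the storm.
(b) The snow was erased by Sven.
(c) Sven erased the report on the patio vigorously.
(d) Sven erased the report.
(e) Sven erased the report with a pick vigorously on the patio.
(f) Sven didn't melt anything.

(a), (c), (d), (e)

(a) Entailed — every conjunct here is already in the original erasing event.
(b) Not entailed — Sven erased the report, not the snow; the snow belongs to the melting event.
(c) Entailed — the original entails any weakening of itself; this just drops 'with a pick', 'during the storm'.
(d) Entailed — the original entails any weakening of itself; this just drops 'with a pick', 'vigorously', 'on the patio', 'during the storm'.
(e) Entailed — the original entails any weakening of itself; this just drops 'during the storm'.
(f) Not entailed — the original only denies this specific event; Sven may have melted something else.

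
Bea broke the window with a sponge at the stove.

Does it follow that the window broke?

'Bea broke the window' is the causative; it entails the inchoative 'the window broke'.

yes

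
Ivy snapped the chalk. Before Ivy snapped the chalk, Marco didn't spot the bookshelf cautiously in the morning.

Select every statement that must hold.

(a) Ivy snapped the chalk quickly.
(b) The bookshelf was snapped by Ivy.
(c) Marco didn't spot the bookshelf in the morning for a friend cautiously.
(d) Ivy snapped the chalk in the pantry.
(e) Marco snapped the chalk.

(a) Not entailed — 'quickly' adds information not in the original event.
(b) Not entailed — Ivy snapped the chalk, not the bookshelf; the bookshelf belongs to the spotting event.
(c) Entailed — under negation, adding a further restriction is entailed: if no such spotting event occurred, none occurred for a friend either.
(d) Not entailed — 'in the pantry' adds information not in the original event.
(e) Not entailed — the passage has Ivy snapping the chalk, not Marco.

(c)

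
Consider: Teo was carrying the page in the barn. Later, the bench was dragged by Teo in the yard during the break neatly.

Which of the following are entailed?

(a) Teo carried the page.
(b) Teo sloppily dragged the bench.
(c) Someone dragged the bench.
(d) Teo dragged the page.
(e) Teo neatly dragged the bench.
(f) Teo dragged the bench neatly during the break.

(a) Entailed — 'carry' is an activity; 'was carrying' entails that some carrying happened, so 'carried' holds.
(b) Not entailed — 'sloppily' adds a manner not in (and inconsistent with) the original.
(c) Entailed — every conjunct here is already in the original dragging event.
(d) Not entailed — Teo dragged the bench, not the page; the page belongs to the carrying event.
(e) Entailed — every conjunct here is already in the original dragging event.
(f) Entailed — this follows by dropping conjuncts from the dragging event's description.

(a), (c), (e), (f)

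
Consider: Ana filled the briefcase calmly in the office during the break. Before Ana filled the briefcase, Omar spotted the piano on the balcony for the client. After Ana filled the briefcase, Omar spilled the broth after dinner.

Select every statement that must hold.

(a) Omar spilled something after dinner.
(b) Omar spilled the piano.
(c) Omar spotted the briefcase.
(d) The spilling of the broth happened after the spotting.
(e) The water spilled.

(a) Entailed — every conjunct here is already in the original spilling event.
(b) Not entailed — Omar spilled the broth, not the piano; the piano belongs to the spotting event.
(c) Not entailed — Omar spotted the piano, not the briefcase; the briefcase belongs to the filling event.
(d) Entailed — the narrative places the spotting before the spilling.
(e) Not entailed — the broth is what spilled, not the water.

(a), (d)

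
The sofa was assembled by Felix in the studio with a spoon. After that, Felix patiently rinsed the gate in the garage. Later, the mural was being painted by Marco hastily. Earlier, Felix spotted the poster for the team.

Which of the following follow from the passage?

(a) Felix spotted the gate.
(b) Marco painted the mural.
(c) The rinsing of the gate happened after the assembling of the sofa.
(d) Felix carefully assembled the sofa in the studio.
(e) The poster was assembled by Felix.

(a) Not entailed — Felix spotted the poster, not the gate; the gate belongs to the rinsing event.
(b) Not entailed — 'was painting' is progressive on an accomplishment; it does not entail the completed 'painted'.
(c) Entailed — the narrative places the assembling before the rinsing.
(d) Not entailed — 'carefully' adds information not in the original event.
(e) Not entailed — Felix assembled the sofa, not the poster; the poster belongs to the spotting event.

(c)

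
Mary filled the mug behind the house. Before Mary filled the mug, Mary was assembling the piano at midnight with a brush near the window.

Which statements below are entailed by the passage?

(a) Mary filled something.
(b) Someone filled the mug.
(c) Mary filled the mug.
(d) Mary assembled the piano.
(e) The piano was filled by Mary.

(a), (b), (c)

(a) Entailed — dropping 'behind the house' and generalizing the patient leaves a sub-description the original still satisfies.
(b) Entailed — dropping 'behind the house' and generalizing the agent leaves a sub-description the original still satisfies.
(c) Entailed — every conjunct here is already in the original filling event.
(d) Not entailed — 'was assembling' is progressive on an accomplishment; it does not entail the completed 'assembled'.
(e) Not entailed — Mary filled the mug, not the piano; the piano belongs to the assembling event.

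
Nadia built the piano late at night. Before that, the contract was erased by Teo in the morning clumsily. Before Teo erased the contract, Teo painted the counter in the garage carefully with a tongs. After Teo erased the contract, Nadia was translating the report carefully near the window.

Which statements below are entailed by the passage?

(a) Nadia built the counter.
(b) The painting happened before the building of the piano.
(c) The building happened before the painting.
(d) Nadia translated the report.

(a) Not entailed — Nadia built the piano, not the counter; the counter belongs to the painting event.
(b) Entailed — the narrative places the painting before the building.
(c) Not entailed — the narrative places the painting before the building, not after.
(d) Not entailed — 'was translating' is progressive on an accomplishment; it does not entail the completed 'translated'.

(b)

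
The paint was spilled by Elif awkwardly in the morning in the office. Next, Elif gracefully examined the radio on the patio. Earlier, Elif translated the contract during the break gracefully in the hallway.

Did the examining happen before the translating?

The narrative orders the translating before the examining.

no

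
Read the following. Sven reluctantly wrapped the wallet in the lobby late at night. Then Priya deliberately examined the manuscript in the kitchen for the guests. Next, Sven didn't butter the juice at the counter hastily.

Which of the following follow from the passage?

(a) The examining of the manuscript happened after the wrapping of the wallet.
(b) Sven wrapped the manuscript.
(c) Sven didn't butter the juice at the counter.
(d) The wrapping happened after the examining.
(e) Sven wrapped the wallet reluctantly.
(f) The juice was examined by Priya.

(a) Entailed — the narrative places the wrapping before the examining.
(b) Not entailed — Sven wrapped the wallet, not the manuscript; the manuscript belongs to the examining event.
(c) Not entailed — dropping 'hastily' under negation is not valid — the original leaves open that Sven buttered the juice some other way.
(d) Not entailed — the narrative places the wrapping before the examining, not after.
(e) Entailed — dropping 'in the lobby', 'late at night' leaves a sub-description the original still satisfies.
(f) Not entailed — Priya examined the manuscript, not the juice; the juice belongs to the buttering event.

(a), (e)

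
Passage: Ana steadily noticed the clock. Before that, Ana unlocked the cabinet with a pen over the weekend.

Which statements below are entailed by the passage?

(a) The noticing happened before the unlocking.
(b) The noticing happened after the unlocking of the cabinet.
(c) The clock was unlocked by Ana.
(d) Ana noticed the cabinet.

(a) Not entailed — the narrative places the unlocking before the noticing, not after.
(b) Entailed — the narrative places the unlocking before the noticing.
(c) Not entailed — Ana unlocked the cabinet, not the clock; the clock belongs to the noticing event.
(d) Not entailed — Ana noticed the clock, not the cabinet; the cabinet belongs to the unlocking event.

(b)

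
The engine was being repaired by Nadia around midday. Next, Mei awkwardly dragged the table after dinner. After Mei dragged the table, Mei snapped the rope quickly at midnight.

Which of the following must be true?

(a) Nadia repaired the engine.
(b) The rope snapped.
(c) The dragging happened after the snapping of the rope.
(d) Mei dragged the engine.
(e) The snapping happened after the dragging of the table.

(a) Not entailed — 'was repairing' is progressive on an accomplishment; it does not entail the completed 'repaired'.
(b) Entailed — 'Mei snapped the rope' is causative; it entails the inchoative 'the rope snapped'.
(c) Not entailed — the narrative places the dragging before the snapping, not after.
(d) Not entailed — Mei dragged the table, not the engine; the engine belongs to the repairing event.
(e) Entailed — the narrative places the dragging before the snapping.

(b), (e)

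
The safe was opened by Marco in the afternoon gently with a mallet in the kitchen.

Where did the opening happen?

in the kitchen

'in the kitchen' marks the location of the opening event.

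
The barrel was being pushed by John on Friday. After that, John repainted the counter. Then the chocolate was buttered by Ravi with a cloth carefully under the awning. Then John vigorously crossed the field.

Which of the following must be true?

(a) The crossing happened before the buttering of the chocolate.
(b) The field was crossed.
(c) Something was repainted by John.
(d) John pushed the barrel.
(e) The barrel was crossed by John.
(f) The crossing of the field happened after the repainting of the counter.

(b), (c), (d), (f)

(a) Not entailed — the narrative places the buttering before the crossing, not after.
(b) Entailed — this follows by dropping conjuncts from the crossing event's description.
(c) Entailed — the original entails any weakening of itself; this just generalizes the patient.
(d) Entailed — 'push' is an activity; 'was pushing' entails that some pushing happened, so 'pushed' holds.
(e) Not entailed — John crossed the field, not the barrel; the barrel belongs to the pushing event.
(f) Entailed — the narrative places the repainting before the crossing.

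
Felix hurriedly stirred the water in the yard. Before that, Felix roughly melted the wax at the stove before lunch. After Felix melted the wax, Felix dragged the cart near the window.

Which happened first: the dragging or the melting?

The connectives place the melting before the dragging.

the melting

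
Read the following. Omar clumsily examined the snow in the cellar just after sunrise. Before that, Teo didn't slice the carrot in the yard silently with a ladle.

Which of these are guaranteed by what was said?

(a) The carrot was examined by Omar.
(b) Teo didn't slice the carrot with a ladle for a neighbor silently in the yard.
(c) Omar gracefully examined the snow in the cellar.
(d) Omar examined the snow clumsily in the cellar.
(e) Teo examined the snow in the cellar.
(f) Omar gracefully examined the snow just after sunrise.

(b), (d)

(a) Not entailed — Omar examined the snow, not the carrot; the carrot belongs to the slicing event.
(b) Entailed — under negation, adding a further restriction is entailed: if no such slicing event occurred, none occurred for a neighbor either.
(c) Not entailed — 'gracefully' adds a manner not in (and inconsistent with) the original.
(d) Entailed — dropping 'just after sunrise' leaves a sub-description the original still satisfies.
(e) Not entailed — the passage has Omar examining the snow, not Teo.
(f) Not entailed — 'gracefully' adds a manner not in (and inconsistent with) the original.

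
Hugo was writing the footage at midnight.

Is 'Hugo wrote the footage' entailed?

no

'was writing' is progressive; for an accomplishment like 'write the footage', it doesn't entail completion.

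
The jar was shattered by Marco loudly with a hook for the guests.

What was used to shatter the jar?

a hook

'with a hook' marks the instrument of the shattering event.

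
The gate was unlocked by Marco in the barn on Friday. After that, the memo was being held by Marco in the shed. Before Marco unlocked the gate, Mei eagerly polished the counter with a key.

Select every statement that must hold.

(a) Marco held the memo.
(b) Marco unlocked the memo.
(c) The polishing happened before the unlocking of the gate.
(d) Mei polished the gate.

(a) Entailed — 'hold' is an activity; 'was holding' entails that some holding happened, so 'held' holds.
(b) Not entailed — Marco unlocked the gate, not the memo; the memo belongs to the holding event.
(c) Entailed — the narrative places the polishing before the unlocking.
(d) Not entailed — Mei polished the counter, not the gate; the gate belongs to the unlocking event.

(a), (c)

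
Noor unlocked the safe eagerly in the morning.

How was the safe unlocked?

eagerly

'eagerly' marks the manner of the unlocking event.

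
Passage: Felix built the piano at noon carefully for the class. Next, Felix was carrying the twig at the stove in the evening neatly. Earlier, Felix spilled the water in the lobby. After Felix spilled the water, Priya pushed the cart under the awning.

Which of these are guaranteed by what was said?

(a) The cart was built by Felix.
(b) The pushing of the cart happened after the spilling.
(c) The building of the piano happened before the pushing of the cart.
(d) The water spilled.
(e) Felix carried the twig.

(b), (d), (e)

(a) Not entailed — Felix built the piano, not the cart; the cart belongs to the pushing event.
(b) Entailed — the narrative places the spilling before the pushing.
(c) Not entailed — the narrative doesn't order the building relative to the pushing.
(d) Entailed — 'Felix spilled the water' is causative; it entails the inchoative 'the water spilled'.
(e) Entailed — 'carry' is an activity; 'was carrying' entails that some carrying happened, so 'carried' holds.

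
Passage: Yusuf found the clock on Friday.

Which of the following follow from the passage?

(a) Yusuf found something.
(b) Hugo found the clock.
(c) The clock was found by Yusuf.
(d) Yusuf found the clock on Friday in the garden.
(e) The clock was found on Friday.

(a), (c), (e)

(a) Entailed — dropping 'on Friday' and generalizing the patient leaves a sub-description the original still satisfies.
(b) Not entailed — the passage has Yusuf finding the clock, not Hugo.
(c) Entailed — dropping 'on Friday' leaves a sub-description the original still satisfies.
(d) Not entailed — 'in the garden' adds information not in the original event.
(e) Entailed — the original entails any weakening of itself; this just generalizes the agent.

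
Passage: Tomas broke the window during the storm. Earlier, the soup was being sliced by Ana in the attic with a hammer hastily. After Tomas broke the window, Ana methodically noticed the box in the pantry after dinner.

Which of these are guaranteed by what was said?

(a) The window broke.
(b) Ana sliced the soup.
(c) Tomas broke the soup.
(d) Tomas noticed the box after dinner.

(a)

(a) Entailed — 'Tomas broke the window' is causative; it entails the inchoative 'the window broke'.
(b) Not entailed — 'was slicing' is progressive on an accomplishment; it does not entail the completed 'sliced'.
(c) Not entailed — Tomas broke the window, not the soup; the soup belongs to the slicing event.
(d) Not entailed — the passage has Ana noticing the box, not Tomas.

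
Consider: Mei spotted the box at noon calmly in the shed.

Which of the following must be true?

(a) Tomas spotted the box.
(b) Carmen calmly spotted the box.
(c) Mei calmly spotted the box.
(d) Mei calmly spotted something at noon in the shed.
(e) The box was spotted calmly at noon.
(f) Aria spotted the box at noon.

(a) Not entailed — the passage has Mei spotting the box, not Tomas.
(b) Not entailed — the passage has Mei spotting the box, not Carmen.
(c) Entailed — dropping 'at noon', 'in the shed' leaves a sub-description the original still satisfies.
(d) Entailed — generalizing the patient leaves a sub-description the original still satisfies.
(e) Entailed — this follows by dropping conjuncts from the spotting event's description.
(f) Not entailed — the passage has Mei spotting the box, not Aria.

(c), (d), (e)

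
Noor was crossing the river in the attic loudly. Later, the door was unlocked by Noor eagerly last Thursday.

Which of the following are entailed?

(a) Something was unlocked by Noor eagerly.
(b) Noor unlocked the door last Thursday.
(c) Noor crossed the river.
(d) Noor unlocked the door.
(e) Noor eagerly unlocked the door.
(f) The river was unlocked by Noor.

(a), (b), (d), (e)

(a) Entailed — this follows by dropping conjuncts from the unlocking event's description.
(b) Entailed — dropping 'eagerly' leaves a sub-description the original still satisfies.
(c) Not entailed — 'was crossing' is progressive on an accomplishment; it does not entail the completed 'crossed'.
(d) Entailed — this follows by dropping conjuncts from the unlocking event's description.
(e) Entailed — every conjunct here is already in the original unlocking event.
(f) Not entailed — Noor unlocked the door, not the river; the river belongs to the crossing event.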